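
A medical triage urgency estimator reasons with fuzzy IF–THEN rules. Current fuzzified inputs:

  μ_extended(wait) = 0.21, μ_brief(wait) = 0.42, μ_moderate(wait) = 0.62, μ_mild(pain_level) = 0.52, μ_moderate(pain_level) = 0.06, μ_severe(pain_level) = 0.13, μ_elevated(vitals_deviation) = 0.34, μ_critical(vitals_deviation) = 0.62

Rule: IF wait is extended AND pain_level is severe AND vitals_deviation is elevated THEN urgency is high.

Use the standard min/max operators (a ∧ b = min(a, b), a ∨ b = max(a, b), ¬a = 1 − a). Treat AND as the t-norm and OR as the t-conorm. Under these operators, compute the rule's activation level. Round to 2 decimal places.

firing strength: extended=0.21, severe=0.13, elevated=0.34; AND[min(a, b)] → w = 0.13

0.13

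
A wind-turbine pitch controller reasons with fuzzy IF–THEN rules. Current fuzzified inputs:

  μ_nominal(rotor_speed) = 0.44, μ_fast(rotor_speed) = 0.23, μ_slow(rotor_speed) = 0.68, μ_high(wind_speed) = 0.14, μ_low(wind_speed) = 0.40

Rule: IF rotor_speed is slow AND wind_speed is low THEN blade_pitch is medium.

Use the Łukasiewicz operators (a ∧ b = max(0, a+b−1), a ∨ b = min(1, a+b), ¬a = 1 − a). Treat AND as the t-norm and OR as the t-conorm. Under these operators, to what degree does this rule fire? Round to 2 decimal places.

firing strength: slow=0.68, low=0.40; AND[max(0, a+b−1)] → w = 0.08

0.08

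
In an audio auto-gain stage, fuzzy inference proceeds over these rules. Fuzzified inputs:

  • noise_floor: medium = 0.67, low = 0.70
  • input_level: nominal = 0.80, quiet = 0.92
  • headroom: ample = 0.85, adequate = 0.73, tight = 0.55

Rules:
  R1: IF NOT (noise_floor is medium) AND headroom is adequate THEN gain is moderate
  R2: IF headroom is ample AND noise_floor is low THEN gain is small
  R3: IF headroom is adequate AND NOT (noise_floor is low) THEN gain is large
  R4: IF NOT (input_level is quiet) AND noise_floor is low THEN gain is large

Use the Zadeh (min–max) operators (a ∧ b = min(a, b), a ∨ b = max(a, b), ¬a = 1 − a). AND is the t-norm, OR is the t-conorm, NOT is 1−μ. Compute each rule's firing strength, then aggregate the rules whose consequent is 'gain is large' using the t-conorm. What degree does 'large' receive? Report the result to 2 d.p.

0.30

R1: ¬medium=1−0.67=0.33, adequate=0.73; AND[min(a, b)] → w = 0.33
R2: ample=0.85, low=0.70; AND[min(a, b)] → w = 0.70
R3: adequate=0.73, ¬low=1−0.70=0.30; AND[min(a, b)] → w = 0.30
R4: ¬quiet=1−0.92=0.08, low=0.70; AND[min(a, b)] → w = 0.08
Rules with consequent 'large': {R3, R4} → strengths 0.30, 0.08
Aggregate via t-conorm [max(a, b)]: 0.30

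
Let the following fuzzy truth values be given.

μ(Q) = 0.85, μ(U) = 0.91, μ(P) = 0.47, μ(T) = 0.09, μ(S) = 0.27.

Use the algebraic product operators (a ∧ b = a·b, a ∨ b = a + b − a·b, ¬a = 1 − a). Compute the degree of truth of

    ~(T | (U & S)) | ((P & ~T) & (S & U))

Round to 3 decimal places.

0.719

U & S = a·b on (0.9100, 0.2700) = 0.2457
T | (U & S) = a + b − a·b on (0.0900, 0.2457) = 0.3136
~(T | (U & S)) = 1 − 0.3136 = 0.6864
~T = 1 − 0.0900 = 0.9100
P & ~T = a·b on (0.4700, 0.9100) = 0.4277
S & U = a·b on (0.2700, 0.9100) = 0.2457
(P & ~T) & (S & U) = a·b on (0.4277, 0.2457) = 0.1051
~(T | (U & S)) | ((P & ~T) & (S & U)) = a + b − a·b on (0.6864, 0.1051) = 0.7194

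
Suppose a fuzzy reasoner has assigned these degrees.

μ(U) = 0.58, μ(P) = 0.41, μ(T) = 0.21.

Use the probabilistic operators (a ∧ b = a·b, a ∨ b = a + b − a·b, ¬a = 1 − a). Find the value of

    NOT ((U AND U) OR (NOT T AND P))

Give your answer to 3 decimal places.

0.449

U AND U = a·b on (0.5800, 0.5800) = 0.3364
NOT T = 1 − 0.2100 = 0.7900
NOT T AND P = a·b on (0.7900, 0.4100) = 0.3239
(U AND U) OR (NOT T AND P) = a + b − a·b on (0.3364, 0.3239) = 0.5513
NOT ((U AND U) OR (NOT T AND P)) = 1 − 0.5513 = 0.4487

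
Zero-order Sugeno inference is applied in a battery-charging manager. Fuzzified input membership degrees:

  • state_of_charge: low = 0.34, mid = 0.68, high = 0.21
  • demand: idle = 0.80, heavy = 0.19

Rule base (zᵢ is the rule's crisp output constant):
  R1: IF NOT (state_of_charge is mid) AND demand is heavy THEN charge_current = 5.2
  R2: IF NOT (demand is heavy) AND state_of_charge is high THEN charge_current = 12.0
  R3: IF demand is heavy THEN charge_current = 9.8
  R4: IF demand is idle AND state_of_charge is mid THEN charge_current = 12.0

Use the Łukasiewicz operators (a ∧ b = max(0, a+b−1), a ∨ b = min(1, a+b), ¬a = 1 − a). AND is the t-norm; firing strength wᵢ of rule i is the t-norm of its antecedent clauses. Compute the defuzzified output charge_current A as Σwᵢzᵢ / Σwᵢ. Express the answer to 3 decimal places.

11.394

R1 (z=5.2): ¬mid=1−0.68=0.32, heavy=0.19; AND[max(0, a+b−1)] → w = 0.00
R2 (z=12.0): ¬heavy=1−0.19=0.81, high=0.21; AND[max(0, a+b−1)] → w = 0.02
R3 (z=9.8): heavy=0.19 → w = 0.19
R4 (z=12.0): idle=0.80, mid=0.68; AND[max(0, a+b−1)] → w = 0.48
Weighted average = (0.00·5.2 + 0.02·12.0 + 0.19·9.8 + 0.48·12.0) / (0.00 + 0.02 + 0.19 + 0.48)
  = 7.8620 / 0.6900 = 11.394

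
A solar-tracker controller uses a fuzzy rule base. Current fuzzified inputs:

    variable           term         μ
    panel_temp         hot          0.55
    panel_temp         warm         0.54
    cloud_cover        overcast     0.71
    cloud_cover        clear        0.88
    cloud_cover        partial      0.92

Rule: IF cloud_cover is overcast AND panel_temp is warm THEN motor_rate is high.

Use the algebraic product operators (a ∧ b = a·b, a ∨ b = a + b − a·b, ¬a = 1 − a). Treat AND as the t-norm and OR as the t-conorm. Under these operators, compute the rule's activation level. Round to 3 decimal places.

firing strength: overcast=0.71, warm=0.54; AND[a·b] → w = 0.3834

0.383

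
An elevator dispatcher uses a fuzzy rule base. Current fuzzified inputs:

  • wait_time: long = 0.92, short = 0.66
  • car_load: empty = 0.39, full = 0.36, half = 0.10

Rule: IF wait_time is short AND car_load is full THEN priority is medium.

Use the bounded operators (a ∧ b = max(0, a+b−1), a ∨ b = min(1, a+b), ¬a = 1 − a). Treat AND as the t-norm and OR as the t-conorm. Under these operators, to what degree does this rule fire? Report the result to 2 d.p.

firing strength: short=0.66, full=0.36; AND[max(0, a+b−1)] → w = 0.02

0.02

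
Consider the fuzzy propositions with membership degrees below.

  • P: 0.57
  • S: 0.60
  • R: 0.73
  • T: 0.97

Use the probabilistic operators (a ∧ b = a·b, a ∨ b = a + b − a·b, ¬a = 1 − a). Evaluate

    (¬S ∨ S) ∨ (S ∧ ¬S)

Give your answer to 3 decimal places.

¬S = 1 − 0.6000 = 0.4000
¬S ∨ S = a + b − a·b on (0.4000, 0.6000) = 0.7600
¬S = 1 − 0.6000 = 0.4000
S ∧ ¬S = a·b on (0.6000, 0.4000) = 0.2400
(¬S ∨ S) ∨ (S ∧ ¬S) = a + b − a·b on (0.7600, 0.2400) = 0.8176

0.818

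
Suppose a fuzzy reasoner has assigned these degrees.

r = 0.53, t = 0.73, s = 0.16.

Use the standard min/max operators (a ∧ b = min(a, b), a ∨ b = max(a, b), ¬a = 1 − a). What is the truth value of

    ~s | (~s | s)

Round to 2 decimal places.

~s = 1 − 0.16 = 0.84
~s = 1 − 0.16 = 0.84
~s | s = max(a, b) on (0.84, 0.16) = 0.84
~s | (~s | s) = max(a, b) on (0.84, 0.84) = 0.84

0.84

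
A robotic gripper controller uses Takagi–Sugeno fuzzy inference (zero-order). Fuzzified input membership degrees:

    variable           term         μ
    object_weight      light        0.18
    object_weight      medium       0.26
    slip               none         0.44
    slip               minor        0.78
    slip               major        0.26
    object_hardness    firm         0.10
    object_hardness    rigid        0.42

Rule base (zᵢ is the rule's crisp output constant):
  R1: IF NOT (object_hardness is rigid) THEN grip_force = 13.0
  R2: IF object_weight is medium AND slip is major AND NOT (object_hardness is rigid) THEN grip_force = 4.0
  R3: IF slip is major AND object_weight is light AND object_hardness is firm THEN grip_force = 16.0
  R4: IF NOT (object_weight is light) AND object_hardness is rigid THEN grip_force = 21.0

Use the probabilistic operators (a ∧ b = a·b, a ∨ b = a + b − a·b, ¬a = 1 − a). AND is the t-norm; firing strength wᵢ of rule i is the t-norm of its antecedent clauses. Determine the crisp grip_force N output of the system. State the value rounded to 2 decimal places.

15.50

R1 (z=13.0): ¬rigid=1−0.42=0.58 → w = 0.5800
R2 (z=4.0): medium=0.26, major=0.26, ¬rigid=1−0.42=0.58; AND[a·b] → w = 0.0392
R3 (z=16.0): major=0.26, light=0.18, firm=0.10; AND[a·b] → w = 0.0047
R4 (z=21.0): ¬light=1−0.18=0.82, rigid=0.42; AND[a·b] → w = 0.3444
Weighted average = (0.5800·13.0 + 0.0392·4.0 + 0.0047·16.0 + 0.3444·21.0) / (0.5800 + 0.0392 + 0.0047 + 0.3444)
  = 15.0041 / 0.9683 = 15.50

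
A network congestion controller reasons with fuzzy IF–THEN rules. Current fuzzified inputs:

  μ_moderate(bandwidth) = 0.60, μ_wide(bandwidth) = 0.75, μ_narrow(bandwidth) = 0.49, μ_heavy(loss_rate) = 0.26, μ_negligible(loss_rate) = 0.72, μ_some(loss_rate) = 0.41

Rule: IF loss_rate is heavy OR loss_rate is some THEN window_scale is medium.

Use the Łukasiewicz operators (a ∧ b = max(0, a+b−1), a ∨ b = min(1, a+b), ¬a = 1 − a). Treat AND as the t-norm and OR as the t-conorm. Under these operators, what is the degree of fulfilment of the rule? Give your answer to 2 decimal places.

0.67

firing strength: heavy=0.26, some=0.41; OR[min(1, a+b)] → w = 0.67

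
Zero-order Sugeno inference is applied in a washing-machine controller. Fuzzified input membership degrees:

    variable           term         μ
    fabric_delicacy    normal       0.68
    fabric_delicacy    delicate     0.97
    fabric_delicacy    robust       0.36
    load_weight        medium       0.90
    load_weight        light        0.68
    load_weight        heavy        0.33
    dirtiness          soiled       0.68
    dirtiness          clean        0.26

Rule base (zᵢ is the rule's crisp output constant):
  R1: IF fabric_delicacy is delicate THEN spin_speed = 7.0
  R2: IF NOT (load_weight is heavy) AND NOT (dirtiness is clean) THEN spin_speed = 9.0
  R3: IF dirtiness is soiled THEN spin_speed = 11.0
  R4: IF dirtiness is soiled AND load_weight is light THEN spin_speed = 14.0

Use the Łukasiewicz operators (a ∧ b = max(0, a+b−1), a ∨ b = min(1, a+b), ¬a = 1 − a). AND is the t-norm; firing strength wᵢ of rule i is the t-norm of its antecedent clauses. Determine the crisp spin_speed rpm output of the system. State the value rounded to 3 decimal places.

R1 (z=7.0): delicate=0.97 → w = 0.97
R2 (z=9.0): ¬heavy=1−0.33=0.67, ¬clean=1−0.26=0.74; AND[max(0, a+b−1)] → w = 0.41
R3 (z=11.0): soiled=0.68 → w = 0.68
R4 (z=14.0): soiled=0.68, light=0.68; AND[max(0, a+b−1)] → w = 0.36
Weighted average = (0.97·7.0 + 0.41·9.0 + 0.68·11.0 + 0.36·14.0) / (0.97 + 0.41 + 0.68 + 0.36)
  = 23.0000 / 2.4200 = 9.504

9.504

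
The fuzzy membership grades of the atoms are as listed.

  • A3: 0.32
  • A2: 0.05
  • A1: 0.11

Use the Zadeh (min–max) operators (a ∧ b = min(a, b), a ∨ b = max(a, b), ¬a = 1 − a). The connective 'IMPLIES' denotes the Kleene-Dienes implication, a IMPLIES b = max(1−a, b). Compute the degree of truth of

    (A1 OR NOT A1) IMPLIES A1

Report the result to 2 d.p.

0.11

NOT A1 = 1 − 0.11 = 0.89
A1 OR NOT A1 = max(a, b) on (0.11, 0.89) = 0.89
(A1 OR NOT A1) IMPLIES A1  [Kleene-Dienes: max(1−a, b)] with a=0.89, b=0.11 → 0.11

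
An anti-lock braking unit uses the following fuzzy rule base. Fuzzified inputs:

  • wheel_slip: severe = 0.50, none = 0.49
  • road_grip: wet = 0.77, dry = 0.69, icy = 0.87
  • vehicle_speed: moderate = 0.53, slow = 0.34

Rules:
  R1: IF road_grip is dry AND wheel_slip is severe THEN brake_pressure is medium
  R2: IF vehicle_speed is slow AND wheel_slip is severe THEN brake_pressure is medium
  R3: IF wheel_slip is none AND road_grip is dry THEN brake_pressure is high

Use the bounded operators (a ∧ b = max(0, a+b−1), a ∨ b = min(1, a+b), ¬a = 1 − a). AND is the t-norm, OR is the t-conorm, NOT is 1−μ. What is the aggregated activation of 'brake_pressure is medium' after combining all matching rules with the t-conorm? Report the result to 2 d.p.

R1: dry=0.69, severe=0.50; AND[max(0, a+b−1)] → w = 0.19
R2: slow=0.34, severe=0.50; AND[max(0, a+b−1)] → w = 0.00
R3: none=0.49, dry=0.69; AND[max(0, a+b−1)] → w = 0.18
Rules with consequent 'medium': {R1, R2} → strengths 0.19, 0.00
Aggregate via t-conorm [min(1, a+b)]: 0.19

0.19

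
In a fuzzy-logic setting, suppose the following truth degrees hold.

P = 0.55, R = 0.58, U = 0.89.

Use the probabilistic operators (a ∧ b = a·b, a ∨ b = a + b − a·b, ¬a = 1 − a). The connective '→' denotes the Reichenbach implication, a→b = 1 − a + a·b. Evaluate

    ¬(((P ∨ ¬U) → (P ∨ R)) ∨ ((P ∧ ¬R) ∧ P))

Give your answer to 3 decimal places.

¬U = 1 − 0.8900 = 0.1100
P ∨ ¬U = a + b − a·b on (0.5500, 0.1100) = 0.5995
P ∨ R = a + b − a·b on (0.5500, 0.5800) = 0.8110
(P ∨ ¬U) → (P ∨ R)  [Reichenbach: 1 − a + a·b] with a=0.5995, b=0.8110 → 0.8867
¬R = 1 − 0.5800 = 0.4200
P ∧ ¬R = a·b on (0.5500, 0.4200) = 0.2310
(P ∧ ¬R) ∧ P = a·b on (0.2310, 0.5500) = 0.1271
((P ∨ ¬U) → (P ∨ R)) ∨ ((P ∧ ¬R) ∧ P) = a + b − a·b on (0.8867, 0.1271) = 0.9011
¬(((P ∨ ¬U) → (P ∨ R)) ∨ ((P ∧ ¬R) ∧ P)) = 1 − 0.9011 = 0.0989

0.099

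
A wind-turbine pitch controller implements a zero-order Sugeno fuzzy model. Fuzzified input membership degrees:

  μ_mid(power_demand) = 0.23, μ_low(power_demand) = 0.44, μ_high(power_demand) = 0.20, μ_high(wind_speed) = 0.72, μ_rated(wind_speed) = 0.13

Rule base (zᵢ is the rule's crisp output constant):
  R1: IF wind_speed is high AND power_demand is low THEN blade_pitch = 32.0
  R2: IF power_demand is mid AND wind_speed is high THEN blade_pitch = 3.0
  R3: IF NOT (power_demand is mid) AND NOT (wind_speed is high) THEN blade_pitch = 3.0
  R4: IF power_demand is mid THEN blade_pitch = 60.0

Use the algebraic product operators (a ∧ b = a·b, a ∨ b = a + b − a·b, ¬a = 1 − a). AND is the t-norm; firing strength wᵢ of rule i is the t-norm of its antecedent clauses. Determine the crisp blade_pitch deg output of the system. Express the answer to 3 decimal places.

27.027

R1 (z=32.0): high=0.72, low=0.44; AND[a·b] → w = 0.3168
R2 (z=3.0): mid=0.23, high=0.72; AND[a·b] → w = 0.1656
R3 (z=3.0): ¬mid=1−0.23=0.77, ¬high=1−0.72=0.28; AND[a·b] → w = 0.2156
R4 (z=60.0): mid=0.23 → w = 0.2300
Weighted average = (0.3168·32.0 + 0.1656·3.0 + 0.2156·3.0 + 0.2300·60.0) / (0.3168 + 0.1656 + 0.2156 + 0.2300)
  = 25.0812 / 0.9280 = 27.027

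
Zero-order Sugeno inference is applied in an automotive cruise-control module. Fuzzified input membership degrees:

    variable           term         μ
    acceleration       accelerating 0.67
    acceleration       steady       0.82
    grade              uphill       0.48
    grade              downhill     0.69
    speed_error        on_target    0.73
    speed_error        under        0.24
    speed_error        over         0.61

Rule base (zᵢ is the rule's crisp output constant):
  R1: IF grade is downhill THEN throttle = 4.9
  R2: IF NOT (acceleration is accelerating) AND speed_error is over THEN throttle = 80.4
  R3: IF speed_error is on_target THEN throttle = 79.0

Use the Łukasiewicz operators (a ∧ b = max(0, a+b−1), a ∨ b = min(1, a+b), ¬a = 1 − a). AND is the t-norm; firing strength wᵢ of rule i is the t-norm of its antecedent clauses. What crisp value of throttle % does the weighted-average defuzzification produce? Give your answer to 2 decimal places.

R1 (z=4.9): downhill=0.69 → w = 0.69
R2 (z=80.4): ¬accelerating=1−0.67=0.33, over=0.61; AND[max(0, a+b−1)] → w = 0.00
R3 (z=79.0): on_target=0.73 → w = 0.73
Weighted average = (0.69·4.9 + 0.00·80.4 + 0.73·79.0) / (0.69 + 0.00 + 0.73)
  = 61.0510 / 1.4200 = 42.99

42.99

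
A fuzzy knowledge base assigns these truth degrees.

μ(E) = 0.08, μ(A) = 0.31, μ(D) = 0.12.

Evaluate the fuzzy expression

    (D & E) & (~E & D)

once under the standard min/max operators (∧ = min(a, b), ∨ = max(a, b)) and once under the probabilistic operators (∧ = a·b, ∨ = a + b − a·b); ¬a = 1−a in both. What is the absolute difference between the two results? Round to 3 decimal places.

0.079

Under standard min/max:
  D & E = min(a, b) on (0.12, 0.08) = 0.08
  ~E = 1 − 0.08 = 0.92
  ~E & D = min(a, b) on (0.92, 0.12) = 0.12
  (D & E) & (~E & D) = min(a, b) on (0.08, 0.12) = 0.08
  → value = 0.0800
Under probabilistic:
  D & E = a·b on (0.1200, 0.0800) = 0.0096
  ~E = 1 − 0.0800 = 0.9200
  ~E & D = a·b on (0.9200, 0.1200) = 0.1104
  (D & E) & (~E & D) = a·b on (0.0096, 0.1104) = 0.0011
  → value = 0.0011
|0.0800 − 0.0011| = 0.079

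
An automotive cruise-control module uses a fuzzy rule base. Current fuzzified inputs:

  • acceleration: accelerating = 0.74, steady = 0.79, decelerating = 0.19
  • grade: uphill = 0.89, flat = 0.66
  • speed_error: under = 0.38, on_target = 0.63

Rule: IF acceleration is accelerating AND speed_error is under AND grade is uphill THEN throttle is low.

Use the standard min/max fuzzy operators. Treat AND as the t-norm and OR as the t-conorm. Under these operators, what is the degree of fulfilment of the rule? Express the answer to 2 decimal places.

firing strength: accelerating=0.74, under=0.38, uphill=0.89; AND[min(a, b)] → w = 0.38

0.38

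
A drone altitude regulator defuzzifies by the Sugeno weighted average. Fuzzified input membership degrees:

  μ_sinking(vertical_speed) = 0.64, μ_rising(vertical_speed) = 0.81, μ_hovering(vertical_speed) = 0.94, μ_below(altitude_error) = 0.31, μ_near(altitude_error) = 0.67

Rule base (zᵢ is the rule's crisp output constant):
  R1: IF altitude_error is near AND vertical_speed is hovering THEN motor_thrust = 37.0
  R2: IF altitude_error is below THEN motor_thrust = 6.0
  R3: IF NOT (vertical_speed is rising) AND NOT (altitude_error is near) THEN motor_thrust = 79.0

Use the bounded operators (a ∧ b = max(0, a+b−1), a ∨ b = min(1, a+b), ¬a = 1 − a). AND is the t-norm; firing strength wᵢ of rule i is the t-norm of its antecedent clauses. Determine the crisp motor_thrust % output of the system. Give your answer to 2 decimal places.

R1 (z=37.0): near=0.67, hovering=0.94; AND[max(0, a+b−1)] → w = 0.61
R2 (z=6.0): below=0.31 → w = 0.31
R3 (z=79.0): ¬rising=1−0.81=0.19, ¬near=1−0.67=0.33; AND[max(0, a+b−1)] → w = 0.00
Weighted average = (0.61·37.0 + 0.31·6.0 + 0.00·79.0) / (0.61 + 0.31 + 0.00)
  = 24.4300 / 0.9200 = 26.55

26.55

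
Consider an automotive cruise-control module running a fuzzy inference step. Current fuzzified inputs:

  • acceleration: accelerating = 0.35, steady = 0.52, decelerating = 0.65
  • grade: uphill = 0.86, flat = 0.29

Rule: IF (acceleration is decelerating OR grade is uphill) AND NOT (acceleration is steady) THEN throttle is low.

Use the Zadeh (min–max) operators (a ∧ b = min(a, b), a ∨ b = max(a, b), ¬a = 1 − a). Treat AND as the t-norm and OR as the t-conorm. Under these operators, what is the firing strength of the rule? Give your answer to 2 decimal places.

0.48

firing strength: (decelerating=0.65 OR uphill=0.86) = 0.86; AND[min(a, b)] with ¬steady=1−0.52=0.48 → w = 0.48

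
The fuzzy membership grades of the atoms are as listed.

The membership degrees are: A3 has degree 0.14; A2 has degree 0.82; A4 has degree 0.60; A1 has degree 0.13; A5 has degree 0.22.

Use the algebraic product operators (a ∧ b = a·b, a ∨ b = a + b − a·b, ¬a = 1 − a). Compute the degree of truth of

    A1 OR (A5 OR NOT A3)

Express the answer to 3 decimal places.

NOT A3 = 1 − 0.1400 = 0.8600
A5 OR NOT A3 = a + b − a·b on (0.2200, 0.8600) = 0.8908
A1 OR (A5 OR NOT A3) = a + b − a·b on (0.1300, 0.8908) = 0.9050

0.905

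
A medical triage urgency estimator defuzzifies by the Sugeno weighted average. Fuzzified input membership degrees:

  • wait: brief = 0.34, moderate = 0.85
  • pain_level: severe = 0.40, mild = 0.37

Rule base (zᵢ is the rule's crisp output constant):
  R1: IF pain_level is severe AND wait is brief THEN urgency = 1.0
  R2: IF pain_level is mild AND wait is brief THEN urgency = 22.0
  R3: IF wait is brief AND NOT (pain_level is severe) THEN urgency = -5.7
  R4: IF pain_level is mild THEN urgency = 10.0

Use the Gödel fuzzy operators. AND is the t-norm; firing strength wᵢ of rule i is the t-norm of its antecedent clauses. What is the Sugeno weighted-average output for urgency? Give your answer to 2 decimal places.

6.89

R1 (z=1.0): severe=0.40, brief=0.34; AND[min(a, b)] → w = 0.34
R2 (z=22.0): mild=0.37, brief=0.34; AND[min(a, b)] → w = 0.34
R3 (z=-5.7): brief=0.34, ¬severe=1−0.40=0.60; AND[min(a, b)] → w = 0.34
R4 (z=10.0): mild=0.37 → w = 0.37
Weighted average = (0.34·1.0 + 0.34·22.0 + 0.34·-5.7 + 0.37·10.0) / (0.34 + 0.34 + 0.34 + 0.37)
  = 9.5820 / 1.3900 = 6.89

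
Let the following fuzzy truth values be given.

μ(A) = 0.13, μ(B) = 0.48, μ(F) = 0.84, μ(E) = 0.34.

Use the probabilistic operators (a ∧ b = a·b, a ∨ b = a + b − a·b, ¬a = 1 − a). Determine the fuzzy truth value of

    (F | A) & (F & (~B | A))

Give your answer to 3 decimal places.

F | A = a + b − a·b on (0.8400, 0.1300) = 0.8608
~B = 1 − 0.4800 = 0.5200
~B | A = a + b − a·b on (0.5200, 0.1300) = 0.5824
F & (~B | A) = a·b on (0.8400, 0.5824) = 0.4892
(F | A) & (F & (~B | A)) = a·b on (0.8608, 0.4892) = 0.4211

0.421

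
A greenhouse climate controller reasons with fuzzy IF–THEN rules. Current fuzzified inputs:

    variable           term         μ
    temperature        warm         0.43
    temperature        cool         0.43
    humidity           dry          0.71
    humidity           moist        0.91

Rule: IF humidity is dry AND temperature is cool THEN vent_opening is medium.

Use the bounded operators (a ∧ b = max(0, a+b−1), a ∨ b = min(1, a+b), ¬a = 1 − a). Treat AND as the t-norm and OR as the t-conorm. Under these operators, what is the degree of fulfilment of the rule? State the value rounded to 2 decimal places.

firing strength: dry=0.71, cool=0.43; AND[max(0, a+b−1)] → w = 0.14

0.14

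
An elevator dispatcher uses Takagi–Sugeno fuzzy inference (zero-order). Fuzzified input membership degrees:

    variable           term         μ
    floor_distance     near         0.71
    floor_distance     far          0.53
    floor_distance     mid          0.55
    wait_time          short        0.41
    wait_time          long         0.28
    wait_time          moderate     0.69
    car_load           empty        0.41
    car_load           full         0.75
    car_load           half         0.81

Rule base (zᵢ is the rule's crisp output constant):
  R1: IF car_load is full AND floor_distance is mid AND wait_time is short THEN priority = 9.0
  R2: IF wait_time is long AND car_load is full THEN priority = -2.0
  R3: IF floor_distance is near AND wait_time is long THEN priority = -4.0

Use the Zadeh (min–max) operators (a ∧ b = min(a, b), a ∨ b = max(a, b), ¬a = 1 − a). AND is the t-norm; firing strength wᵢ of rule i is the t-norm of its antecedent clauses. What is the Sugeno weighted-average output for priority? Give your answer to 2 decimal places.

R1 (z=9.0): full=0.75, mid=0.55, short=0.41; AND[min(a, b)] → w = 0.41
R2 (z=-2.0): long=0.28, full=0.75; AND[min(a, b)] → w = 0.28
R3 (z=-4.0): near=0.71, long=0.28; AND[min(a, b)] → w = 0.28
Weighted average = (0.41·9.0 + 0.28·-2.0 + 0.28·-4.0) / (0.41 + 0.28 + 0.28)
  = 2.0100 / 0.9700 = 2.07

2.07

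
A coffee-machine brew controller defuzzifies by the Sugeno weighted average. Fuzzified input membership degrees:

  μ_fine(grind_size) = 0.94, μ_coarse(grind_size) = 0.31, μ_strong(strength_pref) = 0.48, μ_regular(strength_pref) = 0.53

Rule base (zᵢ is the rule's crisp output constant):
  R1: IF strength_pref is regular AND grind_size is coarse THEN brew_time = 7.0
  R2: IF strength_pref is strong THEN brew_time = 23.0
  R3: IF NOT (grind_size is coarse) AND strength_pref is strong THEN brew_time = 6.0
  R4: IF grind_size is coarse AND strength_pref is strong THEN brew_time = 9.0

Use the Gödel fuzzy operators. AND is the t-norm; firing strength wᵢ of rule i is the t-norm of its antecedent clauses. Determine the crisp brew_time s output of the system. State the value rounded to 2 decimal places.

11.95

R1 (z=7.0): regular=0.53, coarse=0.31; AND[min(a, b)] → w = 0.31
R2 (z=23.0): strong=0.48 → w = 0.48
R3 (z=6.0): ¬coarse=1−0.31=0.69, strong=0.48; AND[min(a, b)] → w = 0.48
R4 (z=9.0): coarse=0.31, strong=0.48; AND[min(a, b)] → w = 0.31
Weighted average = (0.31·7.0 + 0.48·23.0 + 0.48·6.0 + 0.31·9.0) / (0.31 + 0.48 + 0.48 + 0.31)
  = 18.8800 / 1.5800 = 11.95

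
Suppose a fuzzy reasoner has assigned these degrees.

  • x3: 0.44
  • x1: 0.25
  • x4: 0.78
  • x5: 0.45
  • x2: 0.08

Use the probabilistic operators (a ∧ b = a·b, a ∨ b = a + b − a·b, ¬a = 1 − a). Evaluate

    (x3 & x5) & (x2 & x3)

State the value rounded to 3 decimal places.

0.007

x3 & x5 = a·b on (0.4400, 0.4500) = 0.1980
x2 & x3 = a·b on (0.0800, 0.4400) = 0.0352
(x3 & x5) & (x2 & x3) = a·b on (0.1980, 0.0352) = 0.0070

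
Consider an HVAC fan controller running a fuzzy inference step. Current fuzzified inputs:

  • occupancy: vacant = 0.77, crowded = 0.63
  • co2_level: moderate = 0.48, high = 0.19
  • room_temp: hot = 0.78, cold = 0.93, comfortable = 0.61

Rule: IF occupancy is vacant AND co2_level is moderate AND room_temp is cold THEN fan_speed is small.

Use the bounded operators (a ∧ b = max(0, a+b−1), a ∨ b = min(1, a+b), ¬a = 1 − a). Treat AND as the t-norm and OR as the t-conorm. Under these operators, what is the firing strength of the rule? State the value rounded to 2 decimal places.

0.18

firing strength: vacant=0.77, moderate=0.48, cold=0.93; AND[max(0, a+b−1)] → w = 0.18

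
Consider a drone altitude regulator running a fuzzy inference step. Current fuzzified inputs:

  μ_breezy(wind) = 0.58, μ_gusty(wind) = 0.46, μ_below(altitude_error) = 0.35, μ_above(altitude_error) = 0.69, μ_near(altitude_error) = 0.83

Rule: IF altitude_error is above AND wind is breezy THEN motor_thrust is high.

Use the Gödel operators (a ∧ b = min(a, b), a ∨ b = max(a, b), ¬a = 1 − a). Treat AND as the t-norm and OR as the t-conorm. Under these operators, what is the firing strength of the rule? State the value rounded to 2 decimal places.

0.58

firing strength: above=0.69, breezy=0.58; AND[min(a, b)] → w = 0.58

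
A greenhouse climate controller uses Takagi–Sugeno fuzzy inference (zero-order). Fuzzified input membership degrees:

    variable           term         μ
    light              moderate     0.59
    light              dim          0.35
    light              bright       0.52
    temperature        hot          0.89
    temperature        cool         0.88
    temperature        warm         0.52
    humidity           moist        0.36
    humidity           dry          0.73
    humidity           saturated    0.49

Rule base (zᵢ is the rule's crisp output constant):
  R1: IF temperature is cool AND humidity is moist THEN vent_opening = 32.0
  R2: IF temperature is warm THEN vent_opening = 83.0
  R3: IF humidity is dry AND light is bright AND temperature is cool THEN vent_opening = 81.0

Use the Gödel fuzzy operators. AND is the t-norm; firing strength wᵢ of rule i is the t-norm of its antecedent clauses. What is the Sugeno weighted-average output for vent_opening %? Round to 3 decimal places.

R1 (z=32.0): cool=0.88, moist=0.36; AND[min(a, b)] → w = 0.36
R2 (z=83.0): warm=0.52 → w = 0.52
R3 (z=81.0): dry=0.73, bright=0.52, cool=0.88; AND[min(a, b)] → w = 0.52
Weighted average = (0.36·32.0 + 0.52·83.0 + 0.52·81.0) / (0.36 + 0.52 + 0.52)
  = 96.8000 / 1.4000 = 69.143

69.143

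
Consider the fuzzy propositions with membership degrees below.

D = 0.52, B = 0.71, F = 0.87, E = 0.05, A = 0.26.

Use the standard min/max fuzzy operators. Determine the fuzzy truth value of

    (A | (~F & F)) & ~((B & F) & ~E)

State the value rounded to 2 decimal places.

~F = 1 − 0.87 = 0.13
~F & F = min(a, b) on (0.13, 0.87) = 0.13
A | (~F & F) = max(a, b) on (0.26, 0.13) = 0.26
B & F = min(a, b) on (0.71, 0.87) = 0.71
~E = 1 − 0.05 = 0.95
(B & F) & ~E = min(a, b) on (0.71, 0.95) = 0.71
~((B & F) & ~E) = 1 − 0.71 = 0.29
(A | (~F & F)) & ~((B & F) & ~E) = min(a, b) on (0.26, 0.29) = 0.26

0.26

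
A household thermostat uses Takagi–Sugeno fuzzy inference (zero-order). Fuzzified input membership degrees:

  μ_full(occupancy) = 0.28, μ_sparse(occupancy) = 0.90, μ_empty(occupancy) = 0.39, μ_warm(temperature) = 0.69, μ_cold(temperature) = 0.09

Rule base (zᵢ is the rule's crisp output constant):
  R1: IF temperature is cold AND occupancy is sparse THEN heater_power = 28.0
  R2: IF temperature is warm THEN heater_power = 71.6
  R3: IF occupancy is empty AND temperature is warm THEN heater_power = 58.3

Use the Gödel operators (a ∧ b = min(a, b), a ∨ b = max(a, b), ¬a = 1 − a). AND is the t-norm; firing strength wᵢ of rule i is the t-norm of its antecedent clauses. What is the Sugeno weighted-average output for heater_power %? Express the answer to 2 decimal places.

R1 (z=28.0): cold=0.09, sparse=0.90; AND[min(a, b)] → w = 0.09
R2 (z=71.6): warm=0.69 → w = 0.69
R3 (z=58.3): empty=0.39, warm=0.69; AND[min(a, b)] → w = 0.39
Weighted average = (0.09·28.0 + 0.69·71.6 + 0.39·58.3) / (0.09 + 0.69 + 0.39)
  = 74.6610 / 1.1700 = 63.81

63.81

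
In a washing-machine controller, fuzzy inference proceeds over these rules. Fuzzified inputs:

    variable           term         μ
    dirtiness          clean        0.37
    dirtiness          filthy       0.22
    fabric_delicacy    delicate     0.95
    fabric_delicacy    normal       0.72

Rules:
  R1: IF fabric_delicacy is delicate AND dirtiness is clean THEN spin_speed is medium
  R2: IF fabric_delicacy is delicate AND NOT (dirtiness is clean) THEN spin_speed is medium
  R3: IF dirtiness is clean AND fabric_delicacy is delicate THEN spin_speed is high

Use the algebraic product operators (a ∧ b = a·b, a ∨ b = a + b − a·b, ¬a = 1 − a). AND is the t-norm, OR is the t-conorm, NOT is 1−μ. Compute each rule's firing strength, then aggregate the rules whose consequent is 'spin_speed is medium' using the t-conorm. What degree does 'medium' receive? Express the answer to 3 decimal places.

R1: delicate=0.95, clean=0.37; AND[a·b] → w = 0.3515
R2: delicate=0.95, ¬clean=1−0.37=0.63; AND[a·b] → w = 0.5985
R3: clean=0.37, delicate=0.95; AND[a·b] → w = 0.3515
Rules with consequent 'medium': {R1, R2} → strengths 0.3515, 0.5985
Aggregate via t-conorm [a + b − a·b]: 0.7396

0.740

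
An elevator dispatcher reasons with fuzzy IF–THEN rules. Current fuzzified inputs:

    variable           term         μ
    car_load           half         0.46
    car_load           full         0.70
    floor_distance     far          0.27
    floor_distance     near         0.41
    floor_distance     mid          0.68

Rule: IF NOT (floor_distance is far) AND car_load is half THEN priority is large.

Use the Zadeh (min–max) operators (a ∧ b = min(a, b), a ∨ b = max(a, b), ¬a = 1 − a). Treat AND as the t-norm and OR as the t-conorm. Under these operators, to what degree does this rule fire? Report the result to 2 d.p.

firing strength: ¬far=1−0.27=0.73, half=0.46; AND[min(a, b)] → w = 0.46

0.46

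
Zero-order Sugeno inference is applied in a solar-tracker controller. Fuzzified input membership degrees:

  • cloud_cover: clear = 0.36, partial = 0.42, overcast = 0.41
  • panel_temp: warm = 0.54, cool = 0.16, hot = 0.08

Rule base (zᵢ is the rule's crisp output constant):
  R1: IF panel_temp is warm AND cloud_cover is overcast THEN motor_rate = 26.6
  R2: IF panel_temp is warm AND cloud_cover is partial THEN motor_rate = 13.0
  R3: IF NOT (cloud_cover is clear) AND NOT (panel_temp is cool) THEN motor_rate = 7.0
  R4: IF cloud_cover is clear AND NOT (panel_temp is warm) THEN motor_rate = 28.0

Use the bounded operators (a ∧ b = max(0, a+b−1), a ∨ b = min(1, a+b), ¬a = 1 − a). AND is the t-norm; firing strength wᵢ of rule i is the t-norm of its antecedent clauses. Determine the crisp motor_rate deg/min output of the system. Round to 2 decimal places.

7.00

R1 (z=26.6): warm=0.54, overcast=0.41; AND[max(0, a+b−1)] → w = 0.00
R2 (z=13.0): warm=0.54, partial=0.42; AND[max(0, a+b−1)] → w = 0.00
R3 (z=7.0): ¬clear=1−0.36=0.64, ¬cool=1−0.16=0.84; AND[max(0, a+b−1)] → w = 0.48
R4 (z=28.0): clear=0.36, ¬warm=1−0.54=0.46; AND[max(0, a+b−1)] → w = 0.00
Weighted average = (0.00·26.6 + 0.00·13.0 + 0.48·7.0 + 0.00·28.0) / (0.00 + 0.00 + 0.48 + 0.00)
  = 3.3600 / 0.4800 = 7.00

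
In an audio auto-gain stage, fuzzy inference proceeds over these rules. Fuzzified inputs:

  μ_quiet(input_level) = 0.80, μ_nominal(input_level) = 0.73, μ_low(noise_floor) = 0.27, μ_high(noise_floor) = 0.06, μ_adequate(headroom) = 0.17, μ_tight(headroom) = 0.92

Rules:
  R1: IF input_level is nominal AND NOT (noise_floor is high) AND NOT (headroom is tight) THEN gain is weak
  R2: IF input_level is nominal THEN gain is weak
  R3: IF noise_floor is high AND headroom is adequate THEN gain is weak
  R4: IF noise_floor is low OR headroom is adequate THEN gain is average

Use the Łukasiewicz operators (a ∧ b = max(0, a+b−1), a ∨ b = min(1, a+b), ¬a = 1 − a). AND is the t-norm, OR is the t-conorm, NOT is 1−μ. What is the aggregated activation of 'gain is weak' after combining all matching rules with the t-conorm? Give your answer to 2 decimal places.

R1: nominal=0.73, ¬high=1−0.06=0.94, ¬tight=1−0.92=0.08; AND[max(0, a+b−1)] → w = 0.00
R2: nominal=0.73 → w = 0.73
R3: high=0.06, adequate=0.17; AND[max(0, a+b−1)] → w = 0.00
R4: low=0.27, adequate=0.17; OR[min(1, a+b)] → w = 0.44
Rules with consequent 'weak': {R1, R2, R3} → strengths 0.00, 0.73, 0.00
Aggregate via t-conorm [min(1, a+b)]: 0.73

0.73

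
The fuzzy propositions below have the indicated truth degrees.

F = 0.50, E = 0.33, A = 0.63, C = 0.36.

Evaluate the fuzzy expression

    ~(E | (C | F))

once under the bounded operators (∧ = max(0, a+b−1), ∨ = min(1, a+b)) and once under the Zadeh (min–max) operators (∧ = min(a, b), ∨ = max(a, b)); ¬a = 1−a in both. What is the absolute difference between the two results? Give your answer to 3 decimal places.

0.500

Under bounded:
  C | F = min(1, a+b) on (0.36, 0.50) = 0.86
  E | (C | F) = min(1, a+b) on (0.33, 0.86) = 1.00
  ~(E | (C | F)) = 1 − 1.00 = 0.00
  → value = 0.0000
Under Zadeh (min–max):
  C | F = max(a, b) on (0.36, 0.50) = 0.50
  E | (C | F) = max(a, b) on (0.33, 0.50) = 0.50
  ~(E | (C | F)) = 1 − 0.50 = 0.50
  → value = 0.5000
|0.0000 − 0.5000| = 0.500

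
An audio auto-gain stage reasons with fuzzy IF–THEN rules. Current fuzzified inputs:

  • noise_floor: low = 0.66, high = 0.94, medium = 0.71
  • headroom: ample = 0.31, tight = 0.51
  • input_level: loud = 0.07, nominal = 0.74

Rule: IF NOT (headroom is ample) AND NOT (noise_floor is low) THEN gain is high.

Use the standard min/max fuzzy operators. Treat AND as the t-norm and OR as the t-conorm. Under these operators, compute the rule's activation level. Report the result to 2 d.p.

0.34

firing strength: ¬ample=1−0.31=0.69, ¬low=1−0.66=0.34; AND[min(a, b)] → w = 0.34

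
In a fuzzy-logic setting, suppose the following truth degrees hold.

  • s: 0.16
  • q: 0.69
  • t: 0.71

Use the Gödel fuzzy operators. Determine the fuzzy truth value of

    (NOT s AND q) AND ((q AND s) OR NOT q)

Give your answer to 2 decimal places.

0.31

NOT s = 1 − 0.16 = 0.84
NOT s AND q = min(a, b) on (0.84, 0.69) = 0.69
q AND s = min(a, b) on (0.69, 0.16) = 0.16
NOT q = 1 − 0.69 = 0.31
(q AND s) OR NOT q = max(a, b) on (0.16, 0.31) = 0.31
(NOT s AND q) AND ((q AND s) OR NOT q) = min(a, b) on (0.69, 0.31) = 0.31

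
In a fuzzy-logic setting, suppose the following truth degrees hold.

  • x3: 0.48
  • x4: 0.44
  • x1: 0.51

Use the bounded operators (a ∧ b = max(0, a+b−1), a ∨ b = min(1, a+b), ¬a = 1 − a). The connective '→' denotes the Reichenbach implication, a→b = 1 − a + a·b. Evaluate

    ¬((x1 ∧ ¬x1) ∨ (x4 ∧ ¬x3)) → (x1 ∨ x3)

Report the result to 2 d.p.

0.99

¬x1 = 1 − 0.51 = 0.49
x1 ∧ ¬x1 = max(0, a+b−1) on (0.51, 0.49) = 0.00
¬x3 = 1 − 0.48 = 0.52
x4 ∧ ¬x3 = max(0, a+b−1) on (0.44, 0.52) = 0.00
(x1 ∧ ¬x1) ∨ (x4 ∧ ¬x3) = min(1, a+b) on (0.00, 0.00) = 0.00
¬((x1 ∧ ¬x1) ∨ (x4 ∧ ¬x3)) = 1 − 0.00 = 1.00
x1 ∨ x3 = min(1, a+b) on (0.51, 0.48) = 0.99
¬((x1 ∧ ¬x1) ∨ (x4 ∧ ¬x3)) → (x1 ∨ x3)  [Reichenbach: 1 − a + a·b] with a=1.00, b=0.99 → 0.99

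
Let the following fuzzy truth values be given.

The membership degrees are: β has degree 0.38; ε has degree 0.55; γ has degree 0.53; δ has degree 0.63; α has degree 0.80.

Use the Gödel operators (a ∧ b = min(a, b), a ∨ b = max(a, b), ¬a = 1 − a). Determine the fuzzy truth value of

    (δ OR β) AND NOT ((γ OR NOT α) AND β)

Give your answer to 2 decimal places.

0.62

δ OR β = max(a, b) on (0.63, 0.38) = 0.63
NOT α = 1 − 0.80 = 0.20
γ OR NOT α = max(a, b) on (0.53, 0.20) = 0.53
(γ OR NOT α) AND β = min(a, b) on (0.53, 0.38) = 0.38
NOT ((γ OR NOT α) AND β) = 1 − 0.38 = 0.62
(δ OR β) AND NOT ((γ OR NOT α) AND β) = min(a, b) on (0.63, 0.62) = 0.62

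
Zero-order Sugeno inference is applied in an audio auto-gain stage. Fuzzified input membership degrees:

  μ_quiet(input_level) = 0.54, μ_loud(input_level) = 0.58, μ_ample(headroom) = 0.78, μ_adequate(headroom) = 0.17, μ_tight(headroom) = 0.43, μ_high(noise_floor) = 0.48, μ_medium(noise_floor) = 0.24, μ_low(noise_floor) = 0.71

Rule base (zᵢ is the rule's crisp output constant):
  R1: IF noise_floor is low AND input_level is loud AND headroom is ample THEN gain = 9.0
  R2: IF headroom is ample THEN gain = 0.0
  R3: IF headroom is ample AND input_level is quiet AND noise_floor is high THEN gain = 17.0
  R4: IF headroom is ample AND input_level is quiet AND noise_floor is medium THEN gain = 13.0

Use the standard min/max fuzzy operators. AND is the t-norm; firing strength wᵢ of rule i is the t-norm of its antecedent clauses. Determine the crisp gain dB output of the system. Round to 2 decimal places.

7.93

R1 (z=9.0): low=0.71, loud=0.58, ample=0.78; AND[min(a, b)] → w = 0.58
R2 (z=0.0): ample=0.78 → w = 0.78
R3 (z=17.0): ample=0.78, quiet=0.54, high=0.48; AND[min(a, b)] → w = 0.48
R4 (z=13.0): ample=0.78, quiet=0.54, medium=0.24; AND[min(a, b)] → w = 0.24
Weighted average = (0.58·9.0 + 0.78·0.0 + 0.48·17.0 + 0.24·13.0) / (0.58 + 0.78 + 0.48 + 0.24)
  = 16.5000 / 2.0800 = 7.93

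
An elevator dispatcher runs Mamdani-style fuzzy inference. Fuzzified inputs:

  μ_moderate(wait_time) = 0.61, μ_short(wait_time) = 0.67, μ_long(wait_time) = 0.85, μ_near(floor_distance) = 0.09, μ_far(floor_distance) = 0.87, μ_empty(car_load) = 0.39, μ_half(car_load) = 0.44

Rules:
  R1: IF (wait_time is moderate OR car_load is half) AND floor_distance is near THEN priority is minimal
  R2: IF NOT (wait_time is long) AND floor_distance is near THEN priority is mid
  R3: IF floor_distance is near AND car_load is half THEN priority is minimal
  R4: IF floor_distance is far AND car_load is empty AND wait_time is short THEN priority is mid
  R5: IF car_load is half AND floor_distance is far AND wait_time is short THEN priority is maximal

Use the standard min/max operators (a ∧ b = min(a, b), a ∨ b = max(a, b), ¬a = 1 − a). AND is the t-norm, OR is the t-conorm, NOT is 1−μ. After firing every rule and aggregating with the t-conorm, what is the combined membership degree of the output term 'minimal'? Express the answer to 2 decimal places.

R1: (moderate=0.61 OR half=0.44) = 0.61; AND[min(a, b)] with near=0.09 → w = 0.09
R2: ¬long=1−0.85=0.15, near=0.09; AND[min(a, b)] → w = 0.09
R3: near=0.09, half=0.44; AND[min(a, b)] → w = 0.09
R4: far=0.87, empty=0.39, short=0.67; AND[min(a, b)] → w = 0.39
R5: half=0.44, far=0.87, short=0.67; AND[min(a, b)] → w = 0.44
Rules with consequent 'minimal': {R1, R3} → strengths 0.09, 0.09
Aggregate via t-conorm [max(a, b)]: 0.09

0.09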